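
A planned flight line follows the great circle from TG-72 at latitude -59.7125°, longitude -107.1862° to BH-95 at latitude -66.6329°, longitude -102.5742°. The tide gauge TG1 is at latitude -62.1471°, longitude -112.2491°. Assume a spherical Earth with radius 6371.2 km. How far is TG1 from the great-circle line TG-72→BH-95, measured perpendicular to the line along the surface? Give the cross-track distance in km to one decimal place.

δ₁₃ = central angle TG-72→TG1 = 0.060374 rad  (haversine)
θ₁₃ = bearing TG-72→TG1 = 223.104°,  θ₁₂ = bearing TG-72→BH-95 = 165.304°
dₓₜ = R·arcsin(sin δ₁₃ · sin(θ₁₃ − θ₁₂)) = 6371.2·arcsin(0.06034·sin(57.800°)) = 325.437 km
|dₓₜ| = 325.437 km

325.4 km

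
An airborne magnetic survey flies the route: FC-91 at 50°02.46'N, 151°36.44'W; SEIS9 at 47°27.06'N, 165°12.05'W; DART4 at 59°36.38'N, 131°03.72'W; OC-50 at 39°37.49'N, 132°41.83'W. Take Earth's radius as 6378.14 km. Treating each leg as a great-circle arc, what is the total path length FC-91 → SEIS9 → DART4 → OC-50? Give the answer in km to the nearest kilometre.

FC-91: φ = +50.04100°, λ = -151.60733°
SEIS9: φ = +47.45100°, λ = -165.20083°
DART4: φ = +59.60633°, λ = -131.06200°
OC-50: φ = +39.62483°, λ = -132.69717°
FC-91→SEIS9: c = 0.162581 rad, d = 1036.96 km
SEIS9→DART4: c = 0.406209 rad, d = 2590.86 km
DART4→OC-50: c = 0.349207 rad, d = 2227.29 km
Total = 1036.96 + 2590.86 + 2227.29 = 5855.11 km

5855 km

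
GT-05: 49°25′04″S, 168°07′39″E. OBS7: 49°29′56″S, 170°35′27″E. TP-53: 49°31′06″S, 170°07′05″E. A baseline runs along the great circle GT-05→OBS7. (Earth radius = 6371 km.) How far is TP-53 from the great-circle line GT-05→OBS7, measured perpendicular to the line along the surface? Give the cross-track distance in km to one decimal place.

3.4 km

GT-05: φ = -49.41778°, λ = +168.12750°
OBS7: φ = -49.49889°, λ = +170.59083°
TP-53: φ = -49.51833°, λ = +170.11806°
δ₁₃ = central angle GT-05→TP-53 = 0.022645 rad  (haversine)
θ₁₃ = bearing GT-05→TP-53 = 95.201°,  θ₁₂ = bearing GT-05→OBS7 = 93.836°
dₓₜ = R·arcsin(sin δ₁₃ · sin(θ₁₃ − θ₁₂)) = 6371·arcsin(0.02264·sin(1.365°)) = 3.437 km
|dₓₜ| = 3.437 km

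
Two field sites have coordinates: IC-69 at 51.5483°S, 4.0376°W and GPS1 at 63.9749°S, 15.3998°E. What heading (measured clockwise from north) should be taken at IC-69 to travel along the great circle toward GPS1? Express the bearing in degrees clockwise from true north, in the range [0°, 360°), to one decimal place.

148.1°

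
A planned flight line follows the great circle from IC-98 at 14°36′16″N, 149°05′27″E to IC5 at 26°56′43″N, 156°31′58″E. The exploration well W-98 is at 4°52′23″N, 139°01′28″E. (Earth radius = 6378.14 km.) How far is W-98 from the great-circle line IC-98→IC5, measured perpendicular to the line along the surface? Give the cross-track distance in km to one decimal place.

482.4 km

IC-98: φ = +14.60444°, λ = +149.09083°
IC5: φ = +26.94528°, λ = +156.53278°
W-98: φ = +4.87306°, λ = +139.02444°
δ₁₃ = central angle IC-98→W-98 = 0.242386 rad  (haversine)
θ₁₃ = bearing IC-98→W-98 = 226.519°,  θ₁₂ = bearing IC-98→IC5 = 28.168°
dₓₜ = R·arcsin(sin δ₁₃ · sin(θ₁₃ − θ₁₂)) = 6378.14·arcsin(0.24002·sin(198.350°)) = -482.420 km
|dₓₜ| = 482.420 km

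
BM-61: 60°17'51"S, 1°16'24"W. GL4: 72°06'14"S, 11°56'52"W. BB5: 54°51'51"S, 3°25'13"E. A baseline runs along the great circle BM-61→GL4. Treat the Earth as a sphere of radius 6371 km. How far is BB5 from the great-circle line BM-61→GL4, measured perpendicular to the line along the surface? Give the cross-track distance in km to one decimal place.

BM-61: φ = -60.29750°, λ = -1.27333°
GL4: φ = -72.10389°, λ = -11.94778°
BB5: φ = -54.86417°, λ = +3.42028°
δ₁₃ = central angle BM-61→BB5 = 0.104443 rad  (haversine)
θ₁₃ = bearing BM-61→BB5 = 26.854°,  θ₁₂ = bearing BM-61→GL4 = 195.219°
dₓₜ = R·arcsin(sin δ₁₃ · sin(θ₁₃ − θ₁₂)) = 6371·arcsin(0.10425·sin(-168.365°)) = -133.962 km
|dₓₜ| = 133.962 km

134.0 km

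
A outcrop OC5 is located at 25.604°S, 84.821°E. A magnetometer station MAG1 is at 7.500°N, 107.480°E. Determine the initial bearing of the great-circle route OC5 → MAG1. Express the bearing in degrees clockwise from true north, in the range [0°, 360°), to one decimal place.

36.7°

Δλ = 22.6590°
y = sin Δλ · cos φ₂ = 0.381950
x = cos φ₁ sin φ₂ − sin φ₁ cos φ₂ cos Δλ = 0.513090
θ = atan2(y, x) = 36.6644° → 36.6644° (mod 360°)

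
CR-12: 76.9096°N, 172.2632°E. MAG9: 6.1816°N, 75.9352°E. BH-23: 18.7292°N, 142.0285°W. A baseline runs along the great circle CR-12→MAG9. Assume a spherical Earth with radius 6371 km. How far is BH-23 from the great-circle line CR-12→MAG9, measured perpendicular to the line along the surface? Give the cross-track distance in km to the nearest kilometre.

δ₁₃ = central angle CR-12→BH-23 = 1.089943 rad  (haversine)
θ₁₃ = bearing CR-12→BH-23 = 130.129°,  θ₁₂ = bearing CR-12→MAG9 = 277.559°
dₓₜ = R·arcsin(sin δ₁₃ · sin(θ₁₃ − θ₁₂)) = 6371·arcsin(0.88660·sin(-147.430°)) = -3169.988 km
|dₓₜ| = 3169.988 km

3170 km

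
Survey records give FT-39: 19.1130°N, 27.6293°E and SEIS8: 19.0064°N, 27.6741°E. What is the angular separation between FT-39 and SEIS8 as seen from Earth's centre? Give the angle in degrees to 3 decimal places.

Δφ = -0.1066°,  Δλ = 0.0448°
a = sin²(Δφ/2) + cos φ₁ cos φ₂ sin²(Δλ/2) = 0.000001
c = 2·arcsin(√a) = 0.002002 rad = 0.1147°

0.115°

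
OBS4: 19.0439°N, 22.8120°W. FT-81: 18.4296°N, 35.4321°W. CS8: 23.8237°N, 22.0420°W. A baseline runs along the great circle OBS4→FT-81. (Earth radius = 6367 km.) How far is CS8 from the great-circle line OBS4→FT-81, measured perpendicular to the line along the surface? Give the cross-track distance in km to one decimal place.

530.0 km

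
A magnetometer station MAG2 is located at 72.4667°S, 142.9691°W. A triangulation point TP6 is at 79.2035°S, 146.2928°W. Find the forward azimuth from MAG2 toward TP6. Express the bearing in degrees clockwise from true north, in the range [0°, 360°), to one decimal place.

185.3°

Δλ = -3.3237°
y = sin Δλ · cos φ₂ = -0.010860
x = cos φ₁ sin φ₂ − sin φ₁ cos φ₂ cos Δλ = -0.117609
θ = atan2(y, x) = -174.7241° → 185.2759° (mod 360°)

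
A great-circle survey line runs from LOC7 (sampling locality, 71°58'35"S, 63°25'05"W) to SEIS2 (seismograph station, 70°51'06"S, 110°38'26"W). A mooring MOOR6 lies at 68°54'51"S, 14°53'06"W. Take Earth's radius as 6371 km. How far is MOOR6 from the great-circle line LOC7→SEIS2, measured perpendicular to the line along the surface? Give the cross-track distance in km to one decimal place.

LOC7: φ = -71.97639°, λ = -63.41806°
SEIS2: φ = -70.85167°, λ = -110.64056°
MOOR6: φ = -68.91417°, λ = -14.88500°
δ₁₃ = central angle LOC7→MOOR6 = 0.280314 rad  (haversine)
θ₁₃ = bearing LOC7→MOOR6 = 102.982°,  θ₁₂ = bearing LOC7→SEIS2 = 251.523°
dₓₜ = R·arcsin(sin δ₁₃ · sin(θ₁₃ − θ₁₂)) = 6371·arcsin(0.27666·sin(-148.541°)) = -923.090 km
|dₓₜ| = 923.090 km

923.1 km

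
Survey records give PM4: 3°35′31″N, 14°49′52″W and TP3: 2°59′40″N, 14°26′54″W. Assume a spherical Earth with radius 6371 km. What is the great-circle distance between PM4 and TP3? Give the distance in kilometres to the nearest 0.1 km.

PM4: φ = +3.59194°, λ = -14.83111°
TP3: φ = +2.99444°, λ = -14.44833°
Δφ = -0.5975°,  Δλ = 0.3828°
a = sin²(Δφ/2) + cos φ₁ cos φ₂ sin²(Δλ/2) = 0.000038
c = 2·arcsin(√a) = 0.012379 rad = 0.7093°
d = R·c = 6371 × 0.012379 = 78.9 km

78.9 km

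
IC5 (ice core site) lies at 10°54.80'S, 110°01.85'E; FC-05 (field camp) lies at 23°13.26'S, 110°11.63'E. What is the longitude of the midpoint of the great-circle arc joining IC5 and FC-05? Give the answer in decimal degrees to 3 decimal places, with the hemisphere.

110.110°E

IC5: φ = -10.91333°, λ = +110.03083°
FC-05: φ = -23.22100°, λ = +110.19383°
Bx = cos φ₂ cos Δλ = 0.918987,  By = cos φ₂ sin Δλ = 0.002614
φₘ = atan2(sin φ₁ + sin φ₂, √((cos φ₁ + Bx)² + By²)) = -17.06718°
λₘ = λ₁ + atan2(By, cos φ₁ + Bx) = 110.10964°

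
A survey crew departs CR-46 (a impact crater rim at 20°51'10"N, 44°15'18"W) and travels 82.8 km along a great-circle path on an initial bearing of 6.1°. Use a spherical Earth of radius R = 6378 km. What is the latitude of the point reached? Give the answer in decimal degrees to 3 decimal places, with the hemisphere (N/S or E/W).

21.592°N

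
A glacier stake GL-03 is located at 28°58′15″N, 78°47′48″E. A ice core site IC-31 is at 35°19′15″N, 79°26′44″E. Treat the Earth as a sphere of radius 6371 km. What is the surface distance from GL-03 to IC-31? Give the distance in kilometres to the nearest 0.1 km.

GL-03: φ = +28.97083°, λ = +78.79667°
IC-31: φ = +35.32083°, λ = +79.44556°
Δφ = 6.3500°,  Δλ = 0.6489°
a = sin²(Δφ/2) + cos φ₁ cos φ₂ sin²(Δλ/2) = 0.003090
c = 2·arcsin(√a) = 0.111242 rad = 6.3737°
d = R·c = 6371 × 0.111242 = 708.7 km

708.7 km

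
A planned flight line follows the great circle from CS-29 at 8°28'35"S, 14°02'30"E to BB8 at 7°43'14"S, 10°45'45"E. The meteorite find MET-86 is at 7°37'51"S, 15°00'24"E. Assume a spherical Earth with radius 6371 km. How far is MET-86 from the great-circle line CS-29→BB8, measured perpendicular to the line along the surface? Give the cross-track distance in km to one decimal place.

CS-29: φ = -8.47639°, λ = +14.04167°
BB8: φ = -7.72056°, λ = +10.76250°
MET-86: φ = -7.63083°, λ = +15.00667°
δ₁₃ = central angle CS-29→MET-86 = 0.022268 rad  (haversine)
θ₁₃ = bearing CS-29→MET-86 = 48.561°,  θ₁₂ = bearing CS-29→BB8 = 282.871°
dₓₜ = R·arcsin(sin δ₁₃ · sin(θ₁₃ − θ₁₂)) = 6371·arcsin(0.02227·sin(-234.310°)) = 115.224 km
|dₓₜ| = 115.224 km

115.2 km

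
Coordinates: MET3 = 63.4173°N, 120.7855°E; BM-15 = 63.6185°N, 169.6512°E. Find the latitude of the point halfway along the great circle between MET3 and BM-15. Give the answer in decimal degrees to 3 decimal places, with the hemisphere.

Bx = cos φ₂ cos Δλ = 0.292302,  By = cos φ₂ sin Δλ = 0.334668
φₘ = atan2(sin φ₁ + sin φ₂, √((cos φ₁ + Bx)² + By²)) = 65.60203°
λₘ = λ₁ + atan2(By, cos φ₁ + Bx) = 145.12661°

65.602°N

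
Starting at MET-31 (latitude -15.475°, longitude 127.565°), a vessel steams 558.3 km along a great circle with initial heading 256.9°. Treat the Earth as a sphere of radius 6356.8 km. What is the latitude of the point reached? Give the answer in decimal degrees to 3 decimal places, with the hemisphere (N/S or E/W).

16.556°S

δ = d/R = 558.3/6356.8 = 0.087827 rad
φ₂ = arcsin(sin φ₁ cos δ + cos φ₁ sin δ cos θ)
   = arcsin(-0.26682·0.99615 + 0.96375·0.08771·-0.22665) = -16.55582°
λ₂ = λ₁ + atan2(sin θ sin δ cos φ₁, cos δ − sin φ₁ sin φ₂) = 122.45164°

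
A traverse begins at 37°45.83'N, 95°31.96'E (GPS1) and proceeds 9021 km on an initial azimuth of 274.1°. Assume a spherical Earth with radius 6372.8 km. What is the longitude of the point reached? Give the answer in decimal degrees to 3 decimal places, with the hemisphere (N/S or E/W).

10.115°E

GPS1: φ = +37.76383°, λ = +95.53267°
δ = d/R = 9021/6372.8 = 1.415547 rad
φ₂ = arcsin(sin φ₁ cos δ + cos φ₁ sin δ cos θ)
   = arcsin(0.61241·0.15463 + 0.79054·0.98797·0.07150) = 8.65800°
λ₂ = λ₁ + atan2(sin θ sin δ cos φ₁, cos δ − sin φ₁ sin φ₂) = 10.11490°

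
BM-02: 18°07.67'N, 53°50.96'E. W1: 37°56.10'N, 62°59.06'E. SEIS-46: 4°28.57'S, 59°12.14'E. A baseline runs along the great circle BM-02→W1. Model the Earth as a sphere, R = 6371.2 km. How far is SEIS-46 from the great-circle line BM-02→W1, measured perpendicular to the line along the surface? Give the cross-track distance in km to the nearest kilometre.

1407 km

BM-02: φ = +18.12783°, λ = +53.84933°
W1: φ = +37.93500°, λ = +62.98433°
SEIS-46: φ = -4.47617°, λ = +59.20233°
δ₁₃ = central angle BM-02→SEIS-46 = 0.405130 rad  (haversine)
θ₁₃ = bearing BM-02→SEIS-46 = 166.351°,  θ₁₂ = bearing BM-02→W1 = 20.111°
dₓₜ = R·arcsin(sin δ₁₃ · sin(θ₁₃ − θ₁₂)) = 6371.2·arcsin(0.39414·sin(146.240°)) = 1406.882 km
|dₓₜ| = 1406.882 km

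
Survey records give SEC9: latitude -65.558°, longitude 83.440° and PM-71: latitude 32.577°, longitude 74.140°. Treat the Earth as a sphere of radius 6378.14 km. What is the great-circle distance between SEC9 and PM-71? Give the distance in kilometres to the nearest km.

Δφ = 98.1350°,  Δλ = -9.3000°
a = sin²(Δφ/2) + cos φ₁ cos φ₂ sin²(Δλ/2) = 0.573045
c = 2·arcsin(√a) = 1.717410 rad = 98.4003°
d = R·c = 6378.14 × 1.717410 = 10953.9 km

10954 km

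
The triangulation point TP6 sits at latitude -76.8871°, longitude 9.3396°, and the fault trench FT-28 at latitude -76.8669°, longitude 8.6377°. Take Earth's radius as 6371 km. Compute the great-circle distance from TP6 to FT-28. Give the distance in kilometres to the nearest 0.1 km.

Δφ = 0.0202°,  Δλ = -0.7019°
a = sin²(Δφ/2) + cos φ₁ cos φ₂ sin²(Δλ/2) = 0.000002
c = 2·arcsin(√a) = 0.002804 rad = 0.1606°
d = R·c = 6371 × 0.002804 = 17.9 km

17.9 km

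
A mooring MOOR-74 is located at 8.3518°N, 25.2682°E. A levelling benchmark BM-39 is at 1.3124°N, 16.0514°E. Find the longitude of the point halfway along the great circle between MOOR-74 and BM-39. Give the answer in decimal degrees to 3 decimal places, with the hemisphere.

Bx = cos φ₂ cos Δλ = 0.986830,  By = cos φ₂ sin Δλ = -0.160129
φₘ = atan2(sin φ₁ + sin φ₂, √((cos φ₁ + Bx)² + By²)) = 4.84770°
λₘ = λ₁ + atan2(By, cos φ₁ + Bx) = 20.63579°

20.636°E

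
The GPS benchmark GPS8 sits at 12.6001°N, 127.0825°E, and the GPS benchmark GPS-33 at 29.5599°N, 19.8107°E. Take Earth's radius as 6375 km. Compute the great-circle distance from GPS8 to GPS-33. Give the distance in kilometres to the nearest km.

10938 km

Δφ = 16.9598°,  Δλ = -107.2718°
a = sin²(Δφ/2) + cos φ₁ cos φ₂ sin²(Δλ/2) = 0.572211
c = 2·arcsin(√a) = 1.715725 rad = 98.3038°
d = R·c = 6375 × 1.715725 = 10937.7 km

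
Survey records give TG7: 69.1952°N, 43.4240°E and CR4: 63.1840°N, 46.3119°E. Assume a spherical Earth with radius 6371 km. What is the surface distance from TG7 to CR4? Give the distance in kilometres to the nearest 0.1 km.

680.7 km

Δφ = -6.0112°,  Δλ = 2.8879°
a = sin²(Δφ/2) + cos φ₁ cos φ₂ sin²(Δλ/2) = 0.002851
c = 2·arcsin(√a) = 0.106841 rad = 6.1215°
d = R·c = 6371 × 0.106841 = 680.7 km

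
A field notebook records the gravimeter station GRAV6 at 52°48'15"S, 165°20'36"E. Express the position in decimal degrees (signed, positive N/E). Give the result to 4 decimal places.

-52.8042°, +165.3433°

lat: 52.8042° S → -52.8042°
lon: 165.3433° E → +165.3433°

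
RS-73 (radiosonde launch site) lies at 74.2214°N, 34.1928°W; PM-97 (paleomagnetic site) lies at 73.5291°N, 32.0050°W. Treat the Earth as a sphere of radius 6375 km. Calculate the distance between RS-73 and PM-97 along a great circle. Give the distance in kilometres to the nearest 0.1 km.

Δφ = -0.6923°,  Δλ = 2.1878°
a = sin²(Δφ/2) + cos φ₁ cos φ₂ sin²(Δλ/2) = 0.000065
c = 2·arcsin(√a) = 0.016075 rad = 0.9210°
d = R·c = 6375 × 0.016075 = 102.5 km

102.5 km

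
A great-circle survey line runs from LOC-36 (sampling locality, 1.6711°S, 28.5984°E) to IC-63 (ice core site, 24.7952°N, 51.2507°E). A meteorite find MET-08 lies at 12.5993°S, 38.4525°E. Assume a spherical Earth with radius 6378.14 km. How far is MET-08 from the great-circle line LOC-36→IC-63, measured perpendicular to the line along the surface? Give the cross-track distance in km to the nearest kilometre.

δ₁₃ = central angle LOC-36→MET-08 = 0.255751 rad  (haversine)
θ₁₃ = bearing LOC-36→MET-08 = 138.683°,  θ₁₂ = bearing LOC-36→IC-63 = 38.242°
dₓₜ = R·arcsin(sin δ₁₃ · sin(θ₁₃ − θ₁₂)) = 6378.14·arcsin(0.25297·sin(100.440°)) = 1603.618 km
|dₓₜ| = 1603.618 km

1604 km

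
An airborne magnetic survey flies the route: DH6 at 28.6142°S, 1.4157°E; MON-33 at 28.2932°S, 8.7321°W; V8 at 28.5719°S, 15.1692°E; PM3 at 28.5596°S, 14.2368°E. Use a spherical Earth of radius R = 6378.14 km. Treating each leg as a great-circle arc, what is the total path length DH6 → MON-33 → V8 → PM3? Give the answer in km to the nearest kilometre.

3421 km

DH6→MON-33: c = 0.155772 rad, d = 993.53 km
MON-33→V8: c = 0.366259 rad, d = 2336.05 km
V8→PM3: c = 0.014294 rad, d = 91.17 km
Total = 993.53 + 2336.05 + 91.17 = 3420.76 km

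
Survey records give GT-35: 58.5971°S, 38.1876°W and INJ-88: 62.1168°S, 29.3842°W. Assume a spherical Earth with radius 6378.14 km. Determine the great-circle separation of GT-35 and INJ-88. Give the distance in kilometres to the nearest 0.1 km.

622.4 km

Δφ = -3.5197°,  Δλ = 8.8034°
a = sin²(Δφ/2) + cos φ₁ cos φ₂ sin²(Δλ/2) = 0.002378
c = 2·arcsin(√a) = 0.097578 rad = 5.5908°
d = R·c = 6378.14 × 0.097578 = 622.4 km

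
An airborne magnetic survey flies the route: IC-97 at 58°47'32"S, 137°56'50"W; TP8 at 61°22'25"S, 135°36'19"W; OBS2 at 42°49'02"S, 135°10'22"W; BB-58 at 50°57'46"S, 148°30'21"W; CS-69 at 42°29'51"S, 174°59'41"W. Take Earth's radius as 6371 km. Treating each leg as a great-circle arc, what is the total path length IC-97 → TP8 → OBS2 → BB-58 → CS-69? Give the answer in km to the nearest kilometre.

5945 km

IC-97: φ = -58.79222°, λ = -137.94722°
TP8: φ = -61.37361°, λ = -135.60528°
OBS2: φ = -42.81722°, λ = -135.17278°
BB-58: φ = -50.96278°, λ = -148.50583°
CS-69: φ = -42.49750°, λ = -174.99472°
IC-97→TP8: c = 0.049444 rad, d = 315.01 km
TP8→OBS2: c = 0.323902 rad, d = 2063.58 km
OBS2→BB-58: c = 0.212727 rad, d = 1355.29 km
BB-58→CS-69: c = 0.347122 rad, d = 2211.51 km
Total = 315.01 + 2063.58 + 1355.29 + 2211.51 = 5945.38 km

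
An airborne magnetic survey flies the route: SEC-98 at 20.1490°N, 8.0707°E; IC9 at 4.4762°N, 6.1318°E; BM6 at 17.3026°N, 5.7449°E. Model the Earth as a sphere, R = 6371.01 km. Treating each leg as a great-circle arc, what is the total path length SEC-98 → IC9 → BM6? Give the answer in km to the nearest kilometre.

3182 km

SEC-98→IC9: c = 0.275519 rad, d = 1755.33 km
IC9→BM6: c = 0.223961 rad, d = 1426.86 km
Total = 1755.33 + 1426.86 = 3182.19 km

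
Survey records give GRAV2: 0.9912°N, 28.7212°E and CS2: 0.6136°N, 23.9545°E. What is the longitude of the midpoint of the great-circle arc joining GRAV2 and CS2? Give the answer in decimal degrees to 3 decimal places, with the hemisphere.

26.338°E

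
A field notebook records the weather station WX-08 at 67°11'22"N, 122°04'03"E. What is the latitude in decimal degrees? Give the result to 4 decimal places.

67.1894°N

67° + 11′/60 + 22″/3600 = 67 + 0.18333 + 0.00611 = 67.1894°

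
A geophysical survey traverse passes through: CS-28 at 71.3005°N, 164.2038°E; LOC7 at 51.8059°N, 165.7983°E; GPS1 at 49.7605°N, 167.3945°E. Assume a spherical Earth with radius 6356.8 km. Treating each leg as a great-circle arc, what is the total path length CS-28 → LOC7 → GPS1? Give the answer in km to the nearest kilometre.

2417 km

CS-28→LOC7: c = 0.340475 rad, d = 2164.33 km
LOC7→GPS1: c = 0.039805 rad, d = 253.04 km
Total = 2164.33 + 253.04 = 2417.37 km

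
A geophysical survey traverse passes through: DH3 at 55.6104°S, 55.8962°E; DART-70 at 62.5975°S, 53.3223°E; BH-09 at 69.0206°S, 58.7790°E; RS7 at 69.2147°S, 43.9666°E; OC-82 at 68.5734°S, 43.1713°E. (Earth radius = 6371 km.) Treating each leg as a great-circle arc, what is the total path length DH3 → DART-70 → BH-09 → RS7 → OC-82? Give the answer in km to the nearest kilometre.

DH3→DART-70: c = 0.124085 rad, d = 790.55 km
DART-70→BH-09: c = 0.118592 rad, d = 755.55 km
BH-09→RS7: c = 0.091989 rad, d = 586.06 km
RS7→OC-82: c = 0.012258 rad, d = 78.10 km
Total = 790.55 + 755.55 + 586.06 + 78.10 = 2210.25 km

2210 km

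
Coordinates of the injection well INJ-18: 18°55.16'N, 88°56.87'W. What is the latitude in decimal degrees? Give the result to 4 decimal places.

18.9193°N

18° + 55.16′/60 = 18 + 0.91933 = 18.9193°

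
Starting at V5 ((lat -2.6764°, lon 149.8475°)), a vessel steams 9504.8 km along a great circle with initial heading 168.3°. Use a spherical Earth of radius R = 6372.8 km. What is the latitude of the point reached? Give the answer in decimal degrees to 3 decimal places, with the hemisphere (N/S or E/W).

78.175°S

δ = d/R = 9504.8/6372.8 = 1.491464 rad
φ₂ = arcsin(sin φ₁ cos δ + cos φ₁ sin δ cos θ)
   = arcsin(-0.04670·0.07925 + 0.99891·0.99685·-0.97922) = -78.17519°
λ₂ = λ₁ + atan2(sin θ sin δ cos φ₁, cos δ − sin φ₁ sin φ₂) = -129.58459°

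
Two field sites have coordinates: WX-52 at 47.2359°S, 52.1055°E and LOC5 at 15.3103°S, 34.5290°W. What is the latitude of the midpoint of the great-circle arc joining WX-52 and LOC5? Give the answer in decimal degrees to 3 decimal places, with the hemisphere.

Bx = cos φ₂ cos Δλ = 0.056622,  By = cos φ₂ sin Δλ = -0.962847
φₘ = atan2(sin φ₁ + sin φ₂, √((cos φ₁ + Bx)² + By²)) = -39.48209°
λₘ = λ₁ + atan2(By, cos φ₁ + Bx) = -0.51510°

39.482°S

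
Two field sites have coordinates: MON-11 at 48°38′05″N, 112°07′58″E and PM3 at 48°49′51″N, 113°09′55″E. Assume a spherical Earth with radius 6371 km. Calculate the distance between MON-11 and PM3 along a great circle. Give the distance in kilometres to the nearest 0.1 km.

MON-11: φ = +48.63472°, λ = +112.13278°
PM3: φ = +48.83083°, λ = +113.16528°
Δφ = 0.1961°,  Δλ = 1.0325°
a = sin²(Δφ/2) + cos φ₁ cos φ₂ sin²(Δλ/2) = 0.000038
c = 2·arcsin(√a) = 0.012369 rad = 0.7087°
d = R·c = 6371 × 0.012369 = 78.8 km

78.8 km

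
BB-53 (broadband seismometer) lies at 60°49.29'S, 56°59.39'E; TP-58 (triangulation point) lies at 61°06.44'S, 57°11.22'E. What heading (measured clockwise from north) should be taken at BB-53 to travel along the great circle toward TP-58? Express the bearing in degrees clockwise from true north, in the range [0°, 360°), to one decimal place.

BB-53: φ = -60.82150°, λ = +56.98983°
TP-58: φ = -61.10733°, λ = +57.18700°
Δλ = 0.1972°
y = sin Δλ · cos φ₂ = 0.001663
x = cos φ₁ sin φ₂ − sin φ₁ cos φ₂ cos Δλ = -0.004991
θ = atan2(y, x) = 161.5759° → 161.5759° (mod 360°)

161.6°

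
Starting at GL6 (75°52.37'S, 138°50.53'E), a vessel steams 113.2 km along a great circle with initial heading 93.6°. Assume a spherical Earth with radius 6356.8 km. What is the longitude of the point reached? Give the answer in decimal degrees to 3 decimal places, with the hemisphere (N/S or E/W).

GL6: φ = -75.87283°, λ = +138.84217°
δ = d/R = 113.2/6356.8 = 0.017808 rad
φ₂ = arcsin(sin φ₁ cos δ + cos φ₁ sin δ cos θ)
   = arcsin(-0.96976·0.99984 + 0.24407·0.01781·-0.06279) = -75.90083°
λ₂ = λ₁ + atan2(sin θ sin δ cos φ₁, cos δ − sin φ₁ sin φ₂) = 143.02583°

143.026°E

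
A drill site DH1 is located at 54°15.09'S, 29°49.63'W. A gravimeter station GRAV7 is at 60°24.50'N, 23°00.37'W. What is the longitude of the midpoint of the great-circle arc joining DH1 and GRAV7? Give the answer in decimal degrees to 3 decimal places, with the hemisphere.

26.703°W

DH1: φ = -54.25150°, λ = -29.82717°
GRAV7: φ = +60.40833°, λ = -23.00617°
Bx = cos φ₂ cos Δλ = 0.490320,  By = cos φ₂ sin Δλ = 0.058649
φₘ = atan2(sin φ₁ + sin φ₂, √((cos φ₁ + Bx)² + By²)) = 3.08383°
λₘ = λ₁ + atan2(By, cos φ₁ + Bx) = -26.70303°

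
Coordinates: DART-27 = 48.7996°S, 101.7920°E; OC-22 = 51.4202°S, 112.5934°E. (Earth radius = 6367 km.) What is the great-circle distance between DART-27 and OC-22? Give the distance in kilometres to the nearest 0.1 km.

Δφ = -2.6206°,  Δλ = 10.8014°
a = sin²(Δφ/2) + cos φ₁ cos φ₂ sin²(Δλ/2) = 0.004162
c = 2·arcsin(√a) = 0.129113 rad = 7.3976°
d = R·c = 6367 × 0.129113 = 822.1 km

822.1 km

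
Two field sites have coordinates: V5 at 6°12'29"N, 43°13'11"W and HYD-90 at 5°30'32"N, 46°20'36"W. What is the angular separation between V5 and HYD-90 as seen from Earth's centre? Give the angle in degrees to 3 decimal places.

V5: φ = +6.20806°, λ = -43.21972°
HYD-90: φ = +5.50889°, λ = -46.34333°
Δφ = -0.6992°,  Δλ = -3.1236°
a = sin²(Δφ/2) + cos φ₁ cos φ₂ sin²(Δλ/2) = 0.000772
c = 2·arcsin(√a) = 0.055588 rad = 3.1850°

3.185°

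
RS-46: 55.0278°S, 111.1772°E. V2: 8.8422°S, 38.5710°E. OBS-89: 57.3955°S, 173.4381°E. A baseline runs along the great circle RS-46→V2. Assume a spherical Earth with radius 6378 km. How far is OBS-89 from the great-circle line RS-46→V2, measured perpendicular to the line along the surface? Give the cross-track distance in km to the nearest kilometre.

1264 km

δ₁₃ = central angle RS-46→OBS-89 = 0.584389 rad  (haversine)
θ₁₃ = bearing RS-46→OBS-89 = 120.179°,  θ₁₂ = bearing RS-46→V2 = 279.272°
dₓₜ = R·arcsin(sin δ₁₃ · sin(θ₁₃ − θ₁₂)) = 6378·arcsin(0.55169·sin(-159.093°)) = -1263.909 km
|dₓₜ| = 1263.909 km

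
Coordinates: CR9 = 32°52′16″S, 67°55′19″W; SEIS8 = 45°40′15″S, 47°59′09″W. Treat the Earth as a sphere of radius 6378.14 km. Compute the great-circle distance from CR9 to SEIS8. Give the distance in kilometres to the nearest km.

CR9: φ = -32.87111°, λ = -67.92194°
SEIS8: φ = -45.67083°, λ = -47.98583°
Δφ = -12.7997°,  Δλ = 19.9361°
a = sin²(Δφ/2) + cos φ₁ cos φ₂ sin²(Δλ/2) = 0.030010
c = 2·arcsin(√a) = 0.348226 rad = 19.9519°
d = R·c = 6378.14 × 0.348226 = 2221.0 km

2221 km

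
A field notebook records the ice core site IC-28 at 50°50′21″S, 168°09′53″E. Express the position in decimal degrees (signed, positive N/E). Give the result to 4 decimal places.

lat: 50.8392° S → -50.8392°
lon: 168.1647° E → +168.1647°

-50.8392°, +168.1647°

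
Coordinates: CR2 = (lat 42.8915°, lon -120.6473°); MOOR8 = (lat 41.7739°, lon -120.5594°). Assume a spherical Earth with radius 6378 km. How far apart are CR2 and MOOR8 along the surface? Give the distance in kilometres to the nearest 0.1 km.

124.6 km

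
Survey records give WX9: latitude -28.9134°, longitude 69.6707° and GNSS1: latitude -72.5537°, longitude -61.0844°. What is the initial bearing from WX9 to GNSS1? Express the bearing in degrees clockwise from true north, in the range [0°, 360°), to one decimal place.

193.7°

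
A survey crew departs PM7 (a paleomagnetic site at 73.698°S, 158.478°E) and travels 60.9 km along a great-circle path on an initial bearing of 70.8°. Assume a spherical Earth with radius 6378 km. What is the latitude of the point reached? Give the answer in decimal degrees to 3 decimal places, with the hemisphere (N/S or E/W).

δ = d/R = 60.9/6378 = 0.009548 rad
φ₂ = arcsin(sin φ₁ cos δ + cos φ₁ sin δ cos θ)
   = arcsin(-0.95980·0.99995 + 0.28070·0.00955·0.32887) = -73.51021°
λ₂ = λ₁ + atan2(sin θ sin δ cos φ₁, cos δ − sin φ₁ sin φ₂) = 160.29848°

73.510°S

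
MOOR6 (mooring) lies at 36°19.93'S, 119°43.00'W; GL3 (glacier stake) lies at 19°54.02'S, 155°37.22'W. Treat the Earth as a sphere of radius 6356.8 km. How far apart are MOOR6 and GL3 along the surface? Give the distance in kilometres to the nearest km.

MOOR6: φ = -36.33217°, λ = -119.71667°
GL3: φ = -19.90033°, λ = -155.62033°
Δφ = 16.4318°,  Δλ = -35.9037°
a = sin²(Δφ/2) + cos φ₁ cos φ₂ sin²(Δλ/2) = 0.092382
c = 2·arcsin(√a) = 0.617658 rad = 35.3892°
d = R·c = 6356.8 × 0.617658 = 3926.3 km

3926 km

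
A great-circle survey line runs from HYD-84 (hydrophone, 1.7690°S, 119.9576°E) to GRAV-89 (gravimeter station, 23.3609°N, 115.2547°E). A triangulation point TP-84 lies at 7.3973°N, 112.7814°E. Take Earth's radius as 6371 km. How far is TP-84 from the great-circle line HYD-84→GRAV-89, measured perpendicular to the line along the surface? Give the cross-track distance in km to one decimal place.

δ₁₃ = central angle HYD-84→TP-84 = 0.203002 rad  (haversine)
θ₁₃ = bearing HYD-84→TP-84 = 322.087°,  θ₁₂ = bearing HYD-84→GRAV-89 = 349.947°
dₓₜ = R·arcsin(sin δ₁₃ · sin(θ₁₃ − θ₁₂)) = 6371·arcsin(0.20161·sin(-27.860°)) = -601.132 km
|dₓₜ| = 601.132 km

601.1 km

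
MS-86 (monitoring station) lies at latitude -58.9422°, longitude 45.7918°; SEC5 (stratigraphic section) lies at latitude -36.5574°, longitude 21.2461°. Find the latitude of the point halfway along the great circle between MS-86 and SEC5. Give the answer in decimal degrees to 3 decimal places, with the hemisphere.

Bx = cos φ₂ cos Δλ = 0.730670,  By = cos φ₂ sin Δλ = -0.333690
φₘ = atan2(sin φ₁ + sin φ₂, √((cos φ₁ + Bx)² + By²)) = -48.37636°
λₘ = λ₁ + atan2(By, cos φ₁ + Bx) = 30.80589°

48.376°S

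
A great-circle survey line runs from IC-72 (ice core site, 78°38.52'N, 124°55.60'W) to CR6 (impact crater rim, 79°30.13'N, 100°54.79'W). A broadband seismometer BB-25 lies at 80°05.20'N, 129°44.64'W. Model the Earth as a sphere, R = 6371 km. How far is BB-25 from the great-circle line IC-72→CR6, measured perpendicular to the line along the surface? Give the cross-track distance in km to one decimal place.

IC-72: φ = +78.64200°, λ = -124.92667°
CR6: φ = +79.50217°, λ = -100.91317°
BB-25: φ = +80.08667°, λ = -129.74400°
δ₁₃ = central angle IC-72→BB-25 = 0.029586 rad  (haversine)
θ₁₃ = bearing IC-72→BB-25 = 330.742°,  θ₁₂ = bearing IC-72→CR6 = 67.658°
dₓₜ = R·arcsin(sin δ₁₃ · sin(θ₁₃ − θ₁₂)) = 6371·arcsin(0.02958·sin(263.084°)) = -187.119 km
|dₓₜ| = 187.119 km

187.1 km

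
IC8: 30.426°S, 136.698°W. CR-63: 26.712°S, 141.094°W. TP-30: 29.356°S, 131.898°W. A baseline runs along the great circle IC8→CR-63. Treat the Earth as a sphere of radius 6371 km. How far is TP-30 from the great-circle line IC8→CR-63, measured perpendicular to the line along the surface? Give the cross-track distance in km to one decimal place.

δ₁₃ = central angle IC8→TP-30 = 0.074987 rad  (haversine)
θ₁₃ = bearing IC8→TP-30 = 76.785°,  θ₁₂ = bearing IC8→CR-63 = 312.819°
dₓₜ = R·arcsin(sin δ₁₃ · sin(θ₁₃ − θ₁₂)) = 6371·arcsin(0.07492·sin(-236.034°)) = 396.106 km
|dₓₜ| = 396.106 km

396.1 km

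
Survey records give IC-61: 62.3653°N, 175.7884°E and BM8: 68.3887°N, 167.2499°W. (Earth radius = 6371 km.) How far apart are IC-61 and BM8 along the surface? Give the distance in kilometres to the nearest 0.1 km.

1026.5 km

Δφ = 6.0234°,  Δλ = 16.9617°
a = sin²(Δφ/2) + cos φ₁ cos φ₂ sin²(Δλ/2) = 0.006476
c = 2·arcsin(√a) = 0.161122 rad = 9.2316°
d = R·c = 6371 × 0.161122 = 1026.5 km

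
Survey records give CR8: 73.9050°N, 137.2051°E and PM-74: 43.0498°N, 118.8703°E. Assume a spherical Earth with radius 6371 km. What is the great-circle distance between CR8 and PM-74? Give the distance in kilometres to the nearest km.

Δφ = -30.8552°,  Δλ = -18.3348°
a = sin²(Δφ/2) + cos φ₁ cos φ₂ sin²(Δλ/2) = 0.075909
c = 2·arcsin(√a) = 0.558253 rad = 31.9856°
d = R·c = 6371 × 0.558253 = 3556.6 km

3557 km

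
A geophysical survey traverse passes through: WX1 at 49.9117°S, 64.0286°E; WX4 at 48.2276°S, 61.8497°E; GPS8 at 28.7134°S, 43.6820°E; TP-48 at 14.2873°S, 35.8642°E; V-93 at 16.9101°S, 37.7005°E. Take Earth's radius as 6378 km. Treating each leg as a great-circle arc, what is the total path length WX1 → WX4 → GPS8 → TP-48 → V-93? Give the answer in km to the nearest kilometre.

5068 km

WX1→WX4: c = 0.038528 rad, d = 245.73 km
WX4→GPS8: c = 0.419157 rad, d = 2673.38 km
GPS8→TP-48: c = 0.281750 rad, d = 1797.00 km
TP-48→V-93: c = 0.055210 rad, d = 352.13 km
Total = 245.73 + 2673.38 + 1797.00 + 352.13 = 5068.25 km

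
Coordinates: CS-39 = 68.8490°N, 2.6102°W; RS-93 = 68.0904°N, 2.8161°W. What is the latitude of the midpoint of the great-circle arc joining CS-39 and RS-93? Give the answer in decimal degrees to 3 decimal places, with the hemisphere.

68.470°N

Bx = cos φ₂ cos Δλ = 0.373141,  By = cos φ₂ sin Δλ = -0.001341
φₘ = atan2(sin φ₁ + sin φ₂, √((cos φ₁ + Bx)² + By²)) = 68.46973°
λₘ = λ₁ + atan2(By, cos φ₁ + Bx) = -2.71488°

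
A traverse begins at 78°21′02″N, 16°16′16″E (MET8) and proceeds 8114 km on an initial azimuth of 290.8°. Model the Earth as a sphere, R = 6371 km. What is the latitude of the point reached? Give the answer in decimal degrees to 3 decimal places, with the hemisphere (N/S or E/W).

MET8: φ = +78.35056°, λ = +16.27111°
δ = d/R = 8114/6371 = 1.273583 rad
φ₂ = arcsin(sin φ₁ cos δ + cos φ₁ sin δ cos θ)
   = arcsin(0.97940·0.29286 + 0.20192·0.95616·0.35511) = 20.81701°
λ₂ = λ₁ + atan2(sin θ sin δ cos φ₁, cos δ − sin φ₁ sin φ₂) = -90.73681°

20.817°N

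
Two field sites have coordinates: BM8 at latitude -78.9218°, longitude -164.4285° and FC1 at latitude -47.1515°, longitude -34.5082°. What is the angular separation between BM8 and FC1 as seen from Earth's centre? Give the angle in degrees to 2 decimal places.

50.53°

Δφ = 31.7703°,  Δλ = 129.9203°
a = sin²(Δφ/2) + cos φ₁ cos φ₂ sin²(Δλ/2) = 0.182181
c = 2·arcsin(√a) = 0.881963 rad = 50.5327°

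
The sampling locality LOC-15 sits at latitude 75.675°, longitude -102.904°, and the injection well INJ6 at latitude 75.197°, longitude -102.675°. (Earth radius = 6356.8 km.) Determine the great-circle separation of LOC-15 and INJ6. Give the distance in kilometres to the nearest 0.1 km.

53.4 km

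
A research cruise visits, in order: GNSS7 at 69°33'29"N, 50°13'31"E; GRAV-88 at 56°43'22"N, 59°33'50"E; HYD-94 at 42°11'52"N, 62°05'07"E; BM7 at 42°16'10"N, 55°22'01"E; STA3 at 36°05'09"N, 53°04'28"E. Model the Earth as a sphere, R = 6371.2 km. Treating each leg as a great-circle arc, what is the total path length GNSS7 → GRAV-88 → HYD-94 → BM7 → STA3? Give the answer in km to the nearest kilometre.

4392 km

GNSS7: φ = +69.55806°, λ = +50.22528°
GRAV-88: φ = +56.72278°, λ = +59.56389°
HYD-94: φ = +42.19778°, λ = +62.08528°
BM7: φ = +42.26944°, λ = +55.36694°
STA3: φ = +36.08583°, λ = +53.07444°
GNSS7→GRAV-88: c = 0.235178 rad, d = 1498.36 km
GRAV-88→HYD-94: c = 0.255073 rad, d = 1625.12 km
HYD-94→BM7: c = 0.086805 rad, d = 553.05 km
BM7→STA3: c = 0.112280 rad, d = 715.36 km
Total = 1498.36 + 1625.12 + 553.05 + 715.36 = 4391.90 km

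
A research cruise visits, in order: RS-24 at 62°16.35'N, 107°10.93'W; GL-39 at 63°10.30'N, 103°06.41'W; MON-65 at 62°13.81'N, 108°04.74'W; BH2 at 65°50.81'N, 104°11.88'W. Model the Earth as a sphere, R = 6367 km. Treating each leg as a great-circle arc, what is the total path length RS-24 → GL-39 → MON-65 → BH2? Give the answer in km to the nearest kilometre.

RS-24: φ = +62.27250°, λ = -107.18217°
GL-39: φ = +63.17167°, λ = -103.10683°
MON-65: φ = +62.23017°, λ = -108.07900°
BH2: φ = +65.84683°, λ = -104.19800°
RS-24→GL-39: c = 0.036171 rad, d = 230.30 km
GL-39→MON-65: c = 0.043045 rad, d = 274.07 km
MON-65→BH2: c = 0.069710 rad, d = 443.84 km
Total = 230.30 + 274.07 + 443.84 = 948.21 km

948 km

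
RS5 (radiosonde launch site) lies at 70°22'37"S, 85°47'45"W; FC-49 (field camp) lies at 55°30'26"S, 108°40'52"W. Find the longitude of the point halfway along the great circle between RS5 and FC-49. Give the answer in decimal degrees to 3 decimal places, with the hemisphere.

100.199°W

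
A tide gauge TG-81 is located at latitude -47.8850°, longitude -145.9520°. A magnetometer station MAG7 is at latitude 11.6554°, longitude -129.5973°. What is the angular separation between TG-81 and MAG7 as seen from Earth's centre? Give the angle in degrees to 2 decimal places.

Δφ = 59.5404°,  Δλ = 16.3547°
a = sin²(Δφ/2) + cos φ₁ cos φ₂ sin²(Δλ/2) = 0.259823
c = 2·arcsin(√a) = 1.069737 rad = 61.2914°

61.29°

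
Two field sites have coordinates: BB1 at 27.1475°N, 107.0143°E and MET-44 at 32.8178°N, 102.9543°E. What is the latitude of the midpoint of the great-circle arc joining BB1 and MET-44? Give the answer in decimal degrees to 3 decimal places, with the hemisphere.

29.998°N

Bx = cos φ₂ cos Δλ = 0.838289,  By = cos φ₂ sin Δλ = -0.059501
φₘ = atan2(sin φ₁ + sin φ₂, √((cos φ₁ + Bx)² + By²)) = 29.99821°
λₘ = λ₁ + atan2(By, cos φ₁ + Bx) = 105.04233°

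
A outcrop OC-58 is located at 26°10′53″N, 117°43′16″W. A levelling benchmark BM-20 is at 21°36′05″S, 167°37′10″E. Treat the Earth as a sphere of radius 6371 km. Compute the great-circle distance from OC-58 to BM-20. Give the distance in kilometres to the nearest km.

9636 km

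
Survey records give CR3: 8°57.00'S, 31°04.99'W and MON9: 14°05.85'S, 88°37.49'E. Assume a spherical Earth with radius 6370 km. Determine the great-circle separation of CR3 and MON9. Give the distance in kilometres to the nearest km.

CR3: φ = -8.95000°, λ = -31.08317°
MON9: φ = -14.09750°, λ = +88.62483°
Δφ = -5.1475°,  Δλ = 119.7080°
a = sin²(Δφ/2) + cos φ₁ cos φ₂ sin²(Δλ/2) = 0.718454
c = 2·arcsin(√a) = 2.022956 rad = 115.9068°
d = R·c = 6370 × 2.022956 = 12886.2 km

12886 km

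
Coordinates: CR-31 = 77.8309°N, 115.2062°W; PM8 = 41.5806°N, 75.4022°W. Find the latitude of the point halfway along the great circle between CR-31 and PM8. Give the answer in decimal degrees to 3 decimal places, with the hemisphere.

60.729°N

Bx = cos φ₂ cos Δλ = 0.574660,  By = cos φ₂ sin Δλ = 0.478857
φₘ = atan2(sin φ₁ + sin φ₂, √((cos φ₁ + Bx)² + By²)) = 60.72875°
λₘ = λ₁ + atan2(By, cos φ₁ + Bx) = -83.83750°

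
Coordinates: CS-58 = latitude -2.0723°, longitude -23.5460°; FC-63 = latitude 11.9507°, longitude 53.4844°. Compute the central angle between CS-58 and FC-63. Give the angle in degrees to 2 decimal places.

77.76°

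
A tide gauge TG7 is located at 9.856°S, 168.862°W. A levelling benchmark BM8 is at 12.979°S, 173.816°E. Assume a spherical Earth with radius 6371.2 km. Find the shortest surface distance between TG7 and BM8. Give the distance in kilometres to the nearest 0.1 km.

1919.2 km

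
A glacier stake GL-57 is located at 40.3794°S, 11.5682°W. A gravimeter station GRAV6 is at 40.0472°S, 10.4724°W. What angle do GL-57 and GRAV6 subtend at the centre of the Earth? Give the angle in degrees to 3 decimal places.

0.900°

Δφ = 0.3322°,  Δλ = 1.0958°
a = sin²(Δφ/2) + cos φ₁ cos φ₂ sin²(Δλ/2) = 0.000062
c = 2·arcsin(√a) = 0.015714 rad = 0.9003°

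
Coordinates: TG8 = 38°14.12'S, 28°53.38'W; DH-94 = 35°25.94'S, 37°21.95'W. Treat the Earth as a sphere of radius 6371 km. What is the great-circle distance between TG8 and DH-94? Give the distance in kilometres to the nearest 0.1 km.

TG8: φ = -38.23533°, λ = -28.88967°
DH-94: φ = -35.43233°, λ = -37.36583°
Δφ = 2.8030°,  Δλ = -8.4762°
a = sin²(Δφ/2) + cos φ₁ cos φ₂ sin²(Δλ/2) = 0.004094
c = 2·arcsin(√a) = 0.128049 rad = 7.3367°
d = R·c = 6371 × 0.128049 = 815.8 km

815.8 km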